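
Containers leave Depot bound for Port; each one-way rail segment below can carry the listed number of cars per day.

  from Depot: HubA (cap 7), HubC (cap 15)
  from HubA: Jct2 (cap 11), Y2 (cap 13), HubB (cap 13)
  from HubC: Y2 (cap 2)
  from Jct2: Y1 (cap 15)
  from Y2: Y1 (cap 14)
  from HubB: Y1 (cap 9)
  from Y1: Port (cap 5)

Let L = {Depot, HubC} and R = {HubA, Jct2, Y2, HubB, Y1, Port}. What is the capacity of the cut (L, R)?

Edges leaving {Depot, HubC}: Depot→HubA (7), HubC→Y2 (2).
Cut capacity = 7 + 2 = 9.

9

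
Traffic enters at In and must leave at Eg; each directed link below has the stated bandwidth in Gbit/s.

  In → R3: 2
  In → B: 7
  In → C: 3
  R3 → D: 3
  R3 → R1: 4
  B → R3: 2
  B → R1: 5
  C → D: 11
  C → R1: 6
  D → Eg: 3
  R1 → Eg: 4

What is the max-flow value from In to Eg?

7

Augment In→R3→D→Eg: bottleneck 2, flow now 2.
Augment In→B→R1→Eg: bottleneck 4, flow now 6.
Augment In→C→D→Eg: bottleneck 1, flow now 7.
No augmenting path remains; maximum flow = 7.
In the residual graph, reachable from In: {In, R3, B, C, D, R1}.
Min-cut edges: D→Eg (3), R1→Eg (4); capacity 3 + 4 = 7.
This cut is saturated, so no flow can exceed 7.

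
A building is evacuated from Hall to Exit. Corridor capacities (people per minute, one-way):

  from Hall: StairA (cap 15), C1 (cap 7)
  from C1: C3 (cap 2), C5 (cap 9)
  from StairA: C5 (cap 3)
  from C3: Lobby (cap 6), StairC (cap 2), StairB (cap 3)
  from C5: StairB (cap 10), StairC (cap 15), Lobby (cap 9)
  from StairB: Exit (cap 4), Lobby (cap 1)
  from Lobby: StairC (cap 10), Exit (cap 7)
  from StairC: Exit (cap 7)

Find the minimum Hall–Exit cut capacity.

Augment Hall→C1→C3→StairB→Exit: bottleneck 2, flow now 2.
Augment Hall→C1→C5→StairB→Exit: bottleneck 2, flow now 4.
Augment Hall→C1→C5→Lobby→Exit: bottleneck 3, flow now 7.
Augment Hall→StairA→C5→Lobby→Exit: bottleneck 3, flow now 10.
No augmenting path remains; maximum flow = 10.
By max-flow min-cut, the minimum cut capacity equals the max flow.
In the residual graph, reachable from Hall: {Hall, StairA}.
Min-cut edges: Hall→C1 (7), StairA→C5 (3); capacity 7 + 3 = 10.

10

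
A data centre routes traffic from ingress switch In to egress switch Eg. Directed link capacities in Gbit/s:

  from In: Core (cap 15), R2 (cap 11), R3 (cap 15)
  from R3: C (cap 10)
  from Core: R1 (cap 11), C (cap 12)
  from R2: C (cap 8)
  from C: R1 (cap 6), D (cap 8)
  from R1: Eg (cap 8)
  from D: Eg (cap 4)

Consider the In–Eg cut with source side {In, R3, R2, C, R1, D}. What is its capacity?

Edges leaving {In, R3, R2, C, R1, D}: In→Core (15), R1→Eg (8), D→Eg (4).
Cut capacity = 15 + 8 + 4 = 27.

27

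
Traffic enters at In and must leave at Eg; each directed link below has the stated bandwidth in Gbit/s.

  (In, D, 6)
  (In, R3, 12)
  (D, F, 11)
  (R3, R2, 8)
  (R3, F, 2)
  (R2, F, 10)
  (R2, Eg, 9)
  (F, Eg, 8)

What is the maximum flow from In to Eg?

Augment In→D→F→Eg: bottleneck 6, flow now 6.
Augment In→R3→R2→Eg: bottleneck 8, flow now 14.
Augment In→R3→F→Eg: bottleneck 2, flow now 16.
No augmenting path remains; maximum flow = 16.
In the residual graph, reachable from In: {In, R3}.
Min-cut edges: In→D (6), R3→R2 (8), R3→F (2); capacity 6 + 8 + 2 = 16.
This cut is saturated, so no flow can exceed 16.

16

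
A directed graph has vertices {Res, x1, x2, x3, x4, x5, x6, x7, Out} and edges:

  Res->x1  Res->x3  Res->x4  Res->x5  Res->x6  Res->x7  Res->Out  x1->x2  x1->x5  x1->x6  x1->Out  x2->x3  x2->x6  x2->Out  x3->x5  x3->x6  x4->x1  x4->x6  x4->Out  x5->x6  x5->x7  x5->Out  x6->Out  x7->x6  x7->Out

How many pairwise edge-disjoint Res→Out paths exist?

6

Assign every edge capacity 1; by Menger, the answer equals the max flow.
Path Res→Out (+1); total 1.
Path Res→x1→Out (+1); total 2.
Path Res→x4→Out (+1); total 3.
Path Res→x5→Out (+1); total 4.
Path Res→x6→Out (+1); total 5.
Path Res→x7→Out (+1); total 6.
No residual Res→Out path; max flow = 6.
Certifying cut of size 6: {Res→Out, Res→x1, Res→x4, x5→Out, x6→Out, x7→Out}.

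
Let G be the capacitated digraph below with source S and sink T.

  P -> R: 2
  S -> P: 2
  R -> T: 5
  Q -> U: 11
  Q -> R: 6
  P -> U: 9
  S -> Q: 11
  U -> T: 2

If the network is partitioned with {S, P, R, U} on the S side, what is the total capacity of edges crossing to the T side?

Edges leaving {S, P, R, U}: S→Q (11), R→T (5), U→T (2).
Cut capacity = 11 + 5 + 2 = 18.

18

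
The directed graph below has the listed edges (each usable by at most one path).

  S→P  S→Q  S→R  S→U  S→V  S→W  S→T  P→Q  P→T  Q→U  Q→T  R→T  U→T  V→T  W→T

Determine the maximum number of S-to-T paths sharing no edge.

Assign every edge capacity 1; by Menger, the answer equals the max flow.
Path S→T (+1); total 1.
Path S→P→T (+1); total 2.
Path S→Q→T (+1); total 3.
Path S→R→T (+1); total 4.
Path S→U→T (+1); total 5.
Path S→V→T (+1); total 6.
Path S→W→T (+1); total 7.
No residual S→T path; max flow = 7.
Certifying cut of size 7: {S→P, S→Q, S→R, S→T, S→U, S→V, S→W}.

7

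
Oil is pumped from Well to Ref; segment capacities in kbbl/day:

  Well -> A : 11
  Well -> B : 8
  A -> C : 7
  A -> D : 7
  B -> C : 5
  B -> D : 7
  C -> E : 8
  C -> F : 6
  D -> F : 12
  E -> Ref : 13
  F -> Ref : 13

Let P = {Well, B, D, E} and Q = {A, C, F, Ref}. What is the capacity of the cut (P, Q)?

Edges leaving {Well, B, D, E}: Well→A (11), B→C (5), D→F (12), E→Ref (13).
Cut capacity = 11 + 5 + 12 + 13 = 41.

41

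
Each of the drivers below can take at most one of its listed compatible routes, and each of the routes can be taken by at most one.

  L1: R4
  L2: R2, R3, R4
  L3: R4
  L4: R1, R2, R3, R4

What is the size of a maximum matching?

3

Unit-capacity flow: source→left, listed edges, right→sink; max matching = max flow.
Augmenting path L1→R4 (+1); matched 1.
Augmenting path L2→R2 (+1); matched 2.
Augmenting path L4→R1 (+1); matched 3.
No augmenting path remains; maximum matching = 3.
König certificate: {L2, L4, R4} is a vertex cover of size 3 (every listed pair touches it), so no matching can be larger.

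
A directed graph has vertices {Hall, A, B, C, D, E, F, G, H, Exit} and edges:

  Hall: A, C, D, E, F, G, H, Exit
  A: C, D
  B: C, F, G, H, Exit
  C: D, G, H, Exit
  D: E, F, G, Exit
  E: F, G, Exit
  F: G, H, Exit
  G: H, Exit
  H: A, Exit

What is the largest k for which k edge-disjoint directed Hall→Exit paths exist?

7

Assign every edge capacity 1; by Menger, the answer equals the max flow.
Path Hall→Exit (+1); total 1.
Path Hall→C→Exit (+1); total 2.
Path Hall→D→Exit (+1); total 3.
Path Hall→E→Exit (+1); total 4.
Path Hall→F→Exit (+1); total 5.
Path Hall→G→Exit (+1); total 6.
Path Hall→H→Exit (+1); total 7.
No residual Hall→Exit path; max flow = 7.
Certifying cut of size 7: {C→Exit, D→Exit, E→Exit, F→Exit, G→Exit, H→Exit, Hall→Exit}.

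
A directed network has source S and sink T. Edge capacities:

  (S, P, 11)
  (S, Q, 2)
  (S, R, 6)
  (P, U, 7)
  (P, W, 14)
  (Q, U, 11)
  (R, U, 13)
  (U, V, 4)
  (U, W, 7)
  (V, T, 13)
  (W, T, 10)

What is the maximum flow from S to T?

Augment S→P→W→T: bottleneck 10, flow now 10.
Augment S→P→U→V→T: bottleneck 1, flow now 11.
Augment S→Q→U→V→T: bottleneck 2, flow now 13.
Augment S→R→U→V→T: bottleneck 1, flow now 14.
No augmenting path remains; maximum flow = 14.
In the residual graph, reachable from S: {S, P, Q, R, U, W}.
Min-cut edges: U→V (4), W→T (10); capacity 4 + 10 = 14.
This cut is saturated, so no flow can exceed 14.

14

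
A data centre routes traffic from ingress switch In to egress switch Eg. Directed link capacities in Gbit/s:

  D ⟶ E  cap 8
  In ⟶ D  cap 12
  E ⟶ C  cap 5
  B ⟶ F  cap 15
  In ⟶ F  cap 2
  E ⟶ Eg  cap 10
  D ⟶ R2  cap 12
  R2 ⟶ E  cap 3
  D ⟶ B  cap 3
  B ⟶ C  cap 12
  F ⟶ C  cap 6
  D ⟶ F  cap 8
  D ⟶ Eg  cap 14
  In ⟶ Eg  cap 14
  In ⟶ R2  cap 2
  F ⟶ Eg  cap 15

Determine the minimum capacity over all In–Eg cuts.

Augment In→Eg: bottleneck 14, flow now 14.
Augment In→D→Eg: bottleneck 12, flow now 26.
Augment In→F→Eg: bottleneck 2, flow now 28.
Augment In→R2→E→Eg: bottleneck 2, flow now 30.
No augmenting path remains; maximum flow = 30.
By max-flow min-cut, the minimum cut capacity equals the max flow.
In the residual graph, reachable from In: {In}.
Min-cut edges: In→D (12), In→R2 (2), In→F (2), In→Eg (14); capacity 12 + 2 + 2 + 14 = 30.

30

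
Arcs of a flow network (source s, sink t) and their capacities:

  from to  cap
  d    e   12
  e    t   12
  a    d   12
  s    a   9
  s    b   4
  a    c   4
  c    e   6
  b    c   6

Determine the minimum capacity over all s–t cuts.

Augment s→a→c→e→t: bottleneck 4, flow now 4.
Augment s→a→d→e→t: bottleneck 5, flow now 9.
Augment s→b→c→e→t: bottleneck 2, flow now 11.
Augment s→b→c→a→d→e→t: bottleneck 1, flow now 12. (uses reverse residual edge)
No augmenting path remains; maximum flow = 12.
By max-flow min-cut, the minimum cut capacity equals the max flow.
In the residual graph, reachable from s: {s, a, b, c, d, e}.
Min-cut edges: e→t (12); capacity 12 = 12.

12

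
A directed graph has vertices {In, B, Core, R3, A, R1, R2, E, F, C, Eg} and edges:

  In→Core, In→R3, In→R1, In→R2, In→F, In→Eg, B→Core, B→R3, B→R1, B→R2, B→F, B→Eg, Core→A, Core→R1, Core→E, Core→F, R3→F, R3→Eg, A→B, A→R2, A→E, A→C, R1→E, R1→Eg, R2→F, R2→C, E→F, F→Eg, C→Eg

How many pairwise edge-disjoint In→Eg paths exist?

Assign every edge capacity 1; by Menger, the answer equals the max flow.
Path In→Eg (+1); total 1.
Path In→R3→Eg (+1); total 2.
Path In→R1→Eg (+1); total 3.
Path In→F→Eg (+1); total 4.
Path In→R2→C→Eg (+1); total 5.
Path In→Core→A→B→Eg (+1); total 6.
No residual In→Eg path; max flow = 6.
Certifying cut of size 6: {In→Core, In→Eg, In→F, In→R1, In→R2, In→R3}.

6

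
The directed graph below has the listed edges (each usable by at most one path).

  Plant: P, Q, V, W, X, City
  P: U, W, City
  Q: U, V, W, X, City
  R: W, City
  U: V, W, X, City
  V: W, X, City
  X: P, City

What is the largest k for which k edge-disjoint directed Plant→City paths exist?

5

Assign every edge capacity 1; by Menger, the answer equals the max flow.
Path Plant→City (+1); total 1.
Path Plant→P→City (+1); total 2.
Path Plant→Q→City (+1); total 3.
Path Plant→V→City (+1); total 4.
Path Plant→X→City (+1); total 5.
No residual Plant→City path; max flow = 5.
Certifying cut of size 5: {Plant→City, Plant→P, Plant→Q, Plant→V, Plant→X}.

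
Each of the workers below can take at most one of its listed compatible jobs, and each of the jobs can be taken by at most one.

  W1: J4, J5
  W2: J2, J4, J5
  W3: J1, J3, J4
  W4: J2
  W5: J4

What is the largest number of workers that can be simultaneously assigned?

Unit-capacity flow: source→left, listed edges, right→sink; max matching = max flow.
Augmenting path W1→J4 (+1); matched 1.
Augmenting path W2→J2 (+1); matched 2.
Augmenting path W3→J1 (+1); matched 3.
Augmenting path W4→J2→W2→J5 (+1); matched 4.
No augmenting path remains; maximum matching = 4.
König certificate: {W3, J2, J4, J5} is a vertex cover of size 4 (every listed pair touches it), so no matching can be larger.

4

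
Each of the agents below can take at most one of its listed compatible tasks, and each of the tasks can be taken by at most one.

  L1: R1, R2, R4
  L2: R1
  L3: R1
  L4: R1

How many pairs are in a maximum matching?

2

Unit-capacity flow: source→left, listed edges, right→sink; max matching = max flow.
Augmenting path L1→R1 (+1); matched 1.
Augmenting path L2→R1→L1→R2 (+1); matched 2.
No augmenting path remains; maximum matching = 2.
König certificate: {L1, R1} is a vertex cover of size 2 (every listed pair touches it), so no matching can be larger.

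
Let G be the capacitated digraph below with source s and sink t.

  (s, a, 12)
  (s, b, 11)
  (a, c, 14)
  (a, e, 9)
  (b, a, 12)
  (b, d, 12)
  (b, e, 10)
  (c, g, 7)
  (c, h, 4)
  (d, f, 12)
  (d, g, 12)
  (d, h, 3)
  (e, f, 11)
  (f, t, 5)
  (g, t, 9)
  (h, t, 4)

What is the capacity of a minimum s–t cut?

18

Augment s→a→c→g→t: bottleneck 7, flow now 7.
Augment s→a→c→h→t: bottleneck 4, flow now 11.
Augment s→a→e→f→t: bottleneck 1, flow now 12.
Augment s→b→d→f→t: bottleneck 4, flow now 16.
Augment s→b→d→g→t: bottleneck 2, flow now 18.
No augmenting path remains; maximum flow = 18.
By max-flow min-cut, the minimum cut capacity equals the max flow.
In the residual graph, reachable from s: {s, a, b, c, d, e, f, g, h}.
Min-cut edges: f→t (5), g→t (9), h→t (4); capacity 5 + 9 + 4 = 18.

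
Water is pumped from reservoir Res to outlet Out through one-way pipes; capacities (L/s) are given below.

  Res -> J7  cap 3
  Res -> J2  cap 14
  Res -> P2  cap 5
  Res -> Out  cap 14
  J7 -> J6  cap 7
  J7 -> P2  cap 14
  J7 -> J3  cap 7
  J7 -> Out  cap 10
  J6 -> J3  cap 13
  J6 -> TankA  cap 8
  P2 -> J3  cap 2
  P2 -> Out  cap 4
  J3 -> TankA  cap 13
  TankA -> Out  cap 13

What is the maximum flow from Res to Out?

Augment Res→Out: bottleneck 14, flow now 14.
Augment Res→J7→Out: bottleneck 3, flow now 17.
Augment Res→P2→Out: bottleneck 4, flow now 21.
Augment Res→P2→J3→TankA→Out: bottleneck 1, flow now 22.
No augmenting path remains; maximum flow = 22.
In the residual graph, reachable from Res: {Res, J2}.
Min-cut edges: Res→J7 (3), Res→P2 (5), Res→Out (14); capacity 3 + 5 + 14 = 22.
This cut is saturated, so no flow can exceed 22.

22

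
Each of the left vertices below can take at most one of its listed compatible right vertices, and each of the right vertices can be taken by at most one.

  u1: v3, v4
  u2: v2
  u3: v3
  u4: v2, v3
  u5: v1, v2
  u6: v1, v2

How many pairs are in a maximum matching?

Unit-capacity flow: source→left, listed edges, right→sink; max matching = max flow.
Augmenting path u1→v3 (+1); matched 1.
Augmenting path u2→v2 (+1); matched 2.
Augmenting path u5→v1 (+1); matched 3.
Augmenting path u3→v3→u1→v4 (+1); matched 4.
No augmenting path remains; maximum matching = 4.
König certificate: {u1, v1, v2, v3} is a vertex cover of size 4 (every listed pair touches it), so no matching can be larger.

4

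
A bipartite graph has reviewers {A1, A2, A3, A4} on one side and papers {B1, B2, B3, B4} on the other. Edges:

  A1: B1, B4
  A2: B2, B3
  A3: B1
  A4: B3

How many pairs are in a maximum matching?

Unit-capacity flow: source→left, listed edges, right→sink; max matching = max flow.
Augmenting path A1→B1 (+1); matched 1.
Augmenting path A2→B2 (+1); matched 2.
Augmenting path A4→B3 (+1); matched 3.
Augmenting path A3→B1→A1→B4 (+1); matched 4.
No augmenting path remains; maximum matching = 4.
König certificate: {A1, A2, A3, A4} is a vertex cover of size 4 (every listed pair touches it), so no matching can be larger.

4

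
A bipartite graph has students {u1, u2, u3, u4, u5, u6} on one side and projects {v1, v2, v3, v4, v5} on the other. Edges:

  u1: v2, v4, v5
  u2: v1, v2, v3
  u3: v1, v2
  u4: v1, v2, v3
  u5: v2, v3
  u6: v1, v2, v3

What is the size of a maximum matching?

4

Unit-capacity flow: source→left, listed edges, right→sink; max matching = max flow.
Augmenting path u1→v2 (+1); matched 1.
Augmenting path u2→v1 (+1); matched 2.
Augmenting path u4→v3 (+1); matched 3.
Augmenting path u3→v2→u1→v4 (+1); matched 4.
No augmenting path remains; maximum matching = 4.
König certificate: {u1, v1, v2, v3} is a vertex cover of size 4 (every listed pair touches it), so no matching can be larger.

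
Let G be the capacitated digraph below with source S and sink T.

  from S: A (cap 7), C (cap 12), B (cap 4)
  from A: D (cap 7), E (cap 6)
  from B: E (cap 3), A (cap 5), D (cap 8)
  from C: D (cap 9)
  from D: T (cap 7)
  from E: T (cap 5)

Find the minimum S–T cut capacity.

Augment S→A→D→T: bottleneck 7, flow now 7.
Augment S→B→E→T: bottleneck 3, flow now 10.
Augment S→B→A→E→T: bottleneck 1, flow now 11.
Augment S→C→D→A→E→T: bottleneck 1, flow now 12. (uses reverse residual edge)
No augmenting path remains; maximum flow = 12.
By max-flow min-cut, the minimum cut capacity equals the max flow.
In the residual graph, reachable from S: {S, A, B, C, D, E}.
Min-cut edges: D→T (7), E→T (5); capacity 7 + 5 = 12.

12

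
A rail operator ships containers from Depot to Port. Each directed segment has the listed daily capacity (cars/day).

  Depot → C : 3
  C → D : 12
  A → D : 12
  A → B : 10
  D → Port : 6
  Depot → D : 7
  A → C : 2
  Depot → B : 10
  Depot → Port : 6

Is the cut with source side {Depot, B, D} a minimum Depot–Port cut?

Given cut capacity: 3 + 6 + 6 = 15.
Augment Depot→Port: bottleneck 6, flow now 6.
Augment Depot→D→Port: bottleneck 6, flow now 12.
No augmenting path remains; maximum flow = 12.
In the residual graph, reachable from Depot: {Depot, B, C, D}.
Min-cut edges: Depot→Port (6), D→Port (6); capacity 6 + 6 = 12.
Cut capacity 15 exceeds the max flow 12, so it is not minimum.

No — its capacity is 15, but the minimum cut has capacity 12.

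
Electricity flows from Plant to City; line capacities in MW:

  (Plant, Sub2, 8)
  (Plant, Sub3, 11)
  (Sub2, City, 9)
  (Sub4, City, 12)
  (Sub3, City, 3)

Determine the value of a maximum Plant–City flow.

11

Augment Plant→Sub2→City: bottleneck 8, flow now 8.
Augment Plant→Sub3→City: bottleneck 3, flow now 11.
No augmenting path remains; maximum flow = 11.
In the residual graph, reachable from Plant: {Plant, Sub3}.
Min-cut edges: Plant→Sub2 (8), Sub3→City (3); capacity 8 + 3 = 11.
This cut is saturated, so no flow can exceed 11.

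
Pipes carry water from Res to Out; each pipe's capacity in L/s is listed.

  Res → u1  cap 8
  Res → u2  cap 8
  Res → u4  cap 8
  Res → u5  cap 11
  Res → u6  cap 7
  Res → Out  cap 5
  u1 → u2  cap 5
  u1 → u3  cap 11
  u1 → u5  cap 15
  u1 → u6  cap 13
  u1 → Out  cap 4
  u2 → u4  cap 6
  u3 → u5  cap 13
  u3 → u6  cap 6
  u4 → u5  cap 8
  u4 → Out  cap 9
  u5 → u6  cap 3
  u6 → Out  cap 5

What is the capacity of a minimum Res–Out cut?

23

Augment Res→Out: bottleneck 5, flow now 5.
Augment Res→u1→Out: bottleneck 4, flow now 9.
Augment Res→u4→Out: bottleneck 8, flow now 17.
Augment Res→u6→Out: bottleneck 5, flow now 22.
Augment Res→u2→u4→Out: bottleneck 1, flow now 23.
No augmenting path remains; maximum flow = 23.
By max-flow min-cut, the minimum cut capacity equals the max flow.
In the residual graph, reachable from Res: {Res, u1, u2, u3, u4, u5, u6}.
Min-cut edges: Res→Out (5), u1→Out (4), u4→Out (9), u6→Out (5); capacity 5 + 4 + 9 + 5 = 23.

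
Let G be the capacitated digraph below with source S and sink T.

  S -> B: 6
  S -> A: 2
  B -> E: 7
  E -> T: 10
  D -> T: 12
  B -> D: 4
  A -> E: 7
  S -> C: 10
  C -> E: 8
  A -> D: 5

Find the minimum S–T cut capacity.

16

Augment S→A→D→T: bottleneck 2, flow now 2.
Augment S→B→D→T: bottleneck 4, flow now 6.
Augment S→B→E→T: bottleneck 2, flow now 8.
Augment S→C→E→T: bottleneck 8, flow now 16.
No augmenting path remains; maximum flow = 16.
By max-flow min-cut, the minimum cut capacity equals the max flow.
In the residual graph, reachable from S: {S, C}.
Min-cut edges: S→A (2), S→B (6), C→E (8); capacity 2 + 6 + 8 = 16.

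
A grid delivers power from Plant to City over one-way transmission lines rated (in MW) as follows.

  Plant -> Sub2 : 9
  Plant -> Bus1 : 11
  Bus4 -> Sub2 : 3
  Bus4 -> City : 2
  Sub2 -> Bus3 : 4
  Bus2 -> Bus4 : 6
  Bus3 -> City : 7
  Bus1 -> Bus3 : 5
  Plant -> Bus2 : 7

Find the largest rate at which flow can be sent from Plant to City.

Augment Plant→Sub2→Bus3→City: bottleneck 4, flow now 4.
Augment Plant→Bus1→Bus3→City: bottleneck 3, flow now 7.
Augment Plant→Bus2→Bus4→City: bottleneck 2, flow now 9.
No augmenting path remains; maximum flow = 9.
In the residual graph, reachable from Plant: {Plant, Sub2, Bus1, Bus2, Bus4, Bus3}.
Min-cut edges: Bus4→City (2), Bus3→City (7); capacity 2 + 7 = 9.
This cut is saturated, so no flow can exceed 9.

9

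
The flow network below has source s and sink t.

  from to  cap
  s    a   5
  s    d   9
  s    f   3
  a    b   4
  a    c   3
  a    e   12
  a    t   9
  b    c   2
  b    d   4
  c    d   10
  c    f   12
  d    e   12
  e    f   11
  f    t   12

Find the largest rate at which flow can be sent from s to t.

Augment s→a→t: bottleneck 5, flow now 5.
Augment s→f→t: bottleneck 3, flow now 8.
Augment s→d→e→f→t: bottleneck 9, flow now 17.
No augmenting path remains; maximum flow = 17.
In the residual graph, reachable from s: {s}.
Min-cut edges: s→a (5), s→d (9), s→f (3); capacity 5 + 9 + 3 = 17.
This cut is saturated, so no flow can exceed 17.

17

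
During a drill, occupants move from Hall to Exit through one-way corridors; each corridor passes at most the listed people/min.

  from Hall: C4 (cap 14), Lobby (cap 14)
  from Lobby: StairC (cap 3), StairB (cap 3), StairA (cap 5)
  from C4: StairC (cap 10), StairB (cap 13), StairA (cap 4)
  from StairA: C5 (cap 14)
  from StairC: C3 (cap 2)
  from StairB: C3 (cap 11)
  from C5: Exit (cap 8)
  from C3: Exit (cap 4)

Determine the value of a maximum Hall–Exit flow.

Augment Hall→Lobby→StairA→C5→Exit: bottleneck 5, flow now 5.
Augment Hall→Lobby→StairC→C3→Exit: bottleneck 2, flow now 7.
Augment Hall→Lobby→StairB→C3→Exit: bottleneck 2, flow now 9.
Augment Hall→C4→StairA→C5→Exit: bottleneck 3, flow now 12.
No augmenting path remains; maximum flow = 12.
In the residual graph, reachable from Hall: {Hall, Lobby, C4, StairA, StairC, StairB, C5, C3}.
Min-cut edges: C5→Exit (8), C3→Exit (4); capacity 8 + 4 = 12.
This cut is saturated, so no flow can exceed 12.

12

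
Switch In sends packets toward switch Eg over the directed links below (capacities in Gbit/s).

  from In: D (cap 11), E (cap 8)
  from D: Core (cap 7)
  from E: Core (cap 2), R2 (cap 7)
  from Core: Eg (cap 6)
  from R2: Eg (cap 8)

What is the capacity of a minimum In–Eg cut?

Augment In→D→Core→Eg: bottleneck 6, flow now 6.
Augment In→E→R2→Eg: bottleneck 7, flow now 13.
No augmenting path remains; maximum flow = 13.
By max-flow min-cut, the minimum cut capacity equals the max flow.
In the residual graph, reachable from In: {In, D, E, Core}.
Min-cut edges: E→R2 (7), Core→Eg (6); capacity 7 + 6 = 13.

13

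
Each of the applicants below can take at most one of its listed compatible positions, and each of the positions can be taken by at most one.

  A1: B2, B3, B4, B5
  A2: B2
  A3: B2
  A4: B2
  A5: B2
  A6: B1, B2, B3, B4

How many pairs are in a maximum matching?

3

Unit-capacity flow: source→left, listed edges, right→sink; max matching = max flow.
Augmenting path A1→B2 (+1); matched 1.
Augmenting path A6→B1 (+1); matched 2.
Augmenting path A2→B2→A1→B3 (+1); matched 3.
No augmenting path remains; maximum matching = 3.
König certificate: {A1, A6, B2} is a vertex cover of size 3 (every listed pair touches it), so no matching can be larger.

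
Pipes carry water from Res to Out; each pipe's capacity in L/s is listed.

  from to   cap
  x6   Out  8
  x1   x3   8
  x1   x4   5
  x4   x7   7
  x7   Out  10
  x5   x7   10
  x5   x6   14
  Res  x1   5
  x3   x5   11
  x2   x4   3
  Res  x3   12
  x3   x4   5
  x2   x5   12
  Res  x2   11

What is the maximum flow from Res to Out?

18

Augment Res→x1→x4→x7→Out: bottleneck 5, flow now 5.
Augment Res→x2→x4→x7→Out: bottleneck 2, flow now 7.
Augment Res→x2→x5→x6→Out: bottleneck 8, flow now 15.
Augment Res→x2→x5→x7→Out: bottleneck 1, flow now 16.
Augment Res→x3→x5→x7→Out: bottleneck 2, flow now 18.
No augmenting path remains; maximum flow = 18.
In the residual graph, reachable from Res: {Res, x1, x2, x3, x4, x5, x6, x7}.
Min-cut edges: x6→Out (8), x7→Out (10); capacity 8 + 10 = 18.
This cut is saturated, so no flow can exceed 18.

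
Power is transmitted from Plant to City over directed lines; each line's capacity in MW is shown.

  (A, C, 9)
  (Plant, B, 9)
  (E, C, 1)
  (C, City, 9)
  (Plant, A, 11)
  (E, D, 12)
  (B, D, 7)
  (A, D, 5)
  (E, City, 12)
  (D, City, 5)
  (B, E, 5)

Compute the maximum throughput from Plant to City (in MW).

Augment Plant→A→C→City: bottleneck 9, flow now 9.
Augment Plant→A→D→City: bottleneck 2, flow now 11.
Augment Plant→B→D→City: bottleneck 3, flow now 14.
Augment Plant→B→E→City: bottleneck 5, flow now 19.
No augmenting path remains; maximum flow = 19.
In the residual graph, reachable from Plant: {Plant, A, B, D}.
Min-cut edges: A→C (9), B→E (5), D→City (5); capacity 9 + 5 + 5 = 19.
This cut is saturated, so no flow can exceed 19.

19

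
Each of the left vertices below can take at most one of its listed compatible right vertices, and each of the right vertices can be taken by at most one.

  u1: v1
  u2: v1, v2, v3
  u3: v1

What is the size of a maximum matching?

2

Unit-capacity flow: source→left, listed edges, right→sink; max matching = max flow.
Augmenting path u1→v1 (+1); matched 1.
Augmenting path u2→v2 (+1); matched 2.
No augmenting path remains; maximum matching = 2.
König certificate: {u2, v1} is a vertex cover of size 2 (every listed pair touches it), so no matching can be larger.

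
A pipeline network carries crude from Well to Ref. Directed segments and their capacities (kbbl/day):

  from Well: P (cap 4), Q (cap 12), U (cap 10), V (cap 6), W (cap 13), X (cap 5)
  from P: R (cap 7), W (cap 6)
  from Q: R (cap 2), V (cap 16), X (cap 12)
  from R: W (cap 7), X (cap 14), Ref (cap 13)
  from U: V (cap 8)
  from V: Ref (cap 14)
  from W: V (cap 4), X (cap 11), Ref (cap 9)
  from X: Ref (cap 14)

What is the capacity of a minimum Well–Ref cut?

Augment Well→V→Ref: bottleneck 6, flow now 6.
Augment Well→W→Ref: bottleneck 9, flow now 15.
Augment Well→X→Ref: bottleneck 5, flow now 20.
Augment Well→P→R→Ref: bottleneck 4, flow now 24.
Augment Well→Q→R→Ref: bottleneck 2, flow now 26.
Augment Well→Q→V→Ref: bottleneck 8, flow now 34.
Augment Well→Q→X→Ref: bottleneck 2, flow now 36.
Augment Well→W→X→Ref: bottleneck 4, flow now 40.
Augment Well→U→V→Q→X→Ref: bottleneck 3, flow now 43. (uses reverse residual edge)
No augmenting path remains; maximum flow = 43.
By max-flow min-cut, the minimum cut capacity equals the max flow.
In the residual graph, reachable from Well: {Well, Q, U, V, W, X}.
Min-cut edges: Well→P (4), Q→R (2), V→Ref (14), W→Ref (9), X→Ref (14); capacity 4 + 2 + 14 + 9 + 14 = 43.

43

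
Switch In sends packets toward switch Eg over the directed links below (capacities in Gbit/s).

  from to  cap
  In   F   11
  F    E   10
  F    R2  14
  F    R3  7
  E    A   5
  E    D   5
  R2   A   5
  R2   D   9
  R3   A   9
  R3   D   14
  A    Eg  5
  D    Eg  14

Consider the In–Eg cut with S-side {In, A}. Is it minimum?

No — its capacity is 16, but the minimum cut has capacity 11.

Given cut capacity: 11 + 5 = 16.
Augment In→F→E→A→Eg: bottleneck 5, flow now 5.
Augment In→F→E→D→Eg: bottleneck 5, flow now 10.
Augment In→F→R2→D→Eg: bottleneck 1, flow now 11.
No augmenting path remains; maximum flow = 11.
In the residual graph, reachable from In: {In}.
Min-cut edges: In→F (11); capacity 11 = 11.
Cut capacity 16 exceeds the max flow 11, so it is not minimum.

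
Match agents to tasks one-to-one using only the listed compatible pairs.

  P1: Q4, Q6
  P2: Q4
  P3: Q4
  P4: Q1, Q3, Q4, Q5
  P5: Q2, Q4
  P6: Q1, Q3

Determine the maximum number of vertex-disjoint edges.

5

Unit-capacity flow: source→left, listed edges, right→sink; max matching = max flow.
Augmenting path P1→Q4 (+1); matched 1.
Augmenting path P4→Q1 (+1); matched 2.
Augmenting path P5→Q2 (+1); matched 3.
Augmenting path P6→Q3 (+1); matched 4.
Augmenting path P2→Q4→P1→Q6 (+1); matched 5.
No augmenting path remains; maximum matching = 5.
König certificate: {P1, P4, P5, P6, Q4} is a vertex cover of size 5 (every listed pair touches it), so no matching can be larger.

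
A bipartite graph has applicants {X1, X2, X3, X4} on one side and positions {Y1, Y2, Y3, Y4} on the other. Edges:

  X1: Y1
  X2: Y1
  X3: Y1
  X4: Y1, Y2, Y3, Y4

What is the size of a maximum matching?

Unit-capacity flow: source→left, listed edges, right→sink; max matching = max flow.
Augmenting path X1→Y1 (+1); matched 1.
Augmenting path X4→Y2 (+1); matched 2.
No augmenting path remains; maximum matching = 2.
König certificate: {X4, Y1} is a vertex cover of size 2 (every listed pair touches it), so no matching can be larger.

2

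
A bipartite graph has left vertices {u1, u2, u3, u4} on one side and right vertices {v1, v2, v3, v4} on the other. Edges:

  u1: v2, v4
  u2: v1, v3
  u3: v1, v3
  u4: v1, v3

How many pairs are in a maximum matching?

3

Unit-capacity flow: source→left, listed edges, right→sink; max matching = max flow.
Augmenting path u1→v2 (+1); matched 1.
Augmenting path u2→v1 (+1); matched 2.
Augmenting path u3→v3 (+1); matched 3.
No augmenting path remains; maximum matching = 3.
König certificate: {u1, v1, v3} is a vertex cover of size 3 (every listed pair touches it), so no matching can be larger.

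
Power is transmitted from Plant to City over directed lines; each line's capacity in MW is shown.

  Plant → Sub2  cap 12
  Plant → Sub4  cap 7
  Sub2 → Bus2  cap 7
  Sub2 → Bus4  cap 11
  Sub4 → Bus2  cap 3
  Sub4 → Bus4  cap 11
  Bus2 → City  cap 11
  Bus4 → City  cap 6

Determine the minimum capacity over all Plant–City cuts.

16

Augment Plant→Sub2→Bus2→City: bottleneck 7, flow now 7.
Augment Plant→Sub2→Bus4→City: bottleneck 5, flow now 12.
Augment Plant→Sub4→Bus2→City: bottleneck 3, flow now 15.
Augment Plant→Sub4→Bus4→City: bottleneck 1, flow now 16.
No augmenting path remains; maximum flow = 16.
By max-flow min-cut, the minimum cut capacity equals the max flow.
In the residual graph, reachable from Plant: {Plant, Sub2, Sub4, Bus4}.
Min-cut edges: Sub2→Bus2 (7), Sub4→Bus2 (3), Bus4→City (6); capacity 7 + 3 + 6 = 16.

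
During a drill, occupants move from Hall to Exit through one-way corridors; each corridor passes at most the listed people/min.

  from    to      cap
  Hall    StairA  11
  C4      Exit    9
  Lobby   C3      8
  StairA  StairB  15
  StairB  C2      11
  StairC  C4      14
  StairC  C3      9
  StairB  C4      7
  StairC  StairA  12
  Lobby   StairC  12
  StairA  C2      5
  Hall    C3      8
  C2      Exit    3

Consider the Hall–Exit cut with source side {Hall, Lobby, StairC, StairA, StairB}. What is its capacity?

Edges leaving {Hall, Lobby, StairC, StairA, StairB}: Hall→C3 (8), Lobby→C3 (8), StairC→C3 (9), StairC→C4 (14), StairA→C2 (5), StairB→C4 (7), StairB→C2 (11).
Cut capacity = 8 + 8 + 9 + 14 + 5 + 7 + 11 = 62.

62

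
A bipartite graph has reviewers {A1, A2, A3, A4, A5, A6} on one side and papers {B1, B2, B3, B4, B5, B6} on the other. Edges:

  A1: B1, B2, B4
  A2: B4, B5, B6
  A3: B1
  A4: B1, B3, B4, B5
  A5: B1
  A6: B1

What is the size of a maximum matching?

4

Unit-capacity flow: source→left, listed edges, right→sink; max matching = max flow.
Augmenting path A1→B1 (+1); matched 1.
Augmenting path A2→B4 (+1); matched 2.
Augmenting path A4→B3 (+1); matched 3.
Augmenting path A3→B1→A1→B2 (+1); matched 4.
No augmenting path remains; maximum matching = 4.
König certificate: {A1, A2, A4, B1} is a vertex cover of size 4 (every listed pair touches it), so no matching can be larger.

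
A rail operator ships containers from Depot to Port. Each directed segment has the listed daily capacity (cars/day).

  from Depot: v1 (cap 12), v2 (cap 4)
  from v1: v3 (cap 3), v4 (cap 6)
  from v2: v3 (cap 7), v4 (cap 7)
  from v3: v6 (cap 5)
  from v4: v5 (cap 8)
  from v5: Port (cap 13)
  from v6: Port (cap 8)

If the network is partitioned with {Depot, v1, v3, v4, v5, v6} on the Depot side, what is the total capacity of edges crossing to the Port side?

25

Edges leaving {Depot, v1, v3, v4, v5, v6}: Depot→v2 (4), v5→Port (13), v6→Port (8).
Cut capacity = 4 + 13 + 8 = 25.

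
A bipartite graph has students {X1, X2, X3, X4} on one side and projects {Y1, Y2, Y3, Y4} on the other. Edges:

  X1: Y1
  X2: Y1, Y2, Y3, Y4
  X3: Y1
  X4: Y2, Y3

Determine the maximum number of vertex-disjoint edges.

Unit-capacity flow: source→left, listed edges, right→sink; max matching = max flow.
Augmenting path X1→Y1 (+1); matched 1.
Augmenting path X2→Y2 (+1); matched 2.
Augmenting path X4→Y3 (+1); matched 3.
No augmenting path remains; maximum matching = 3.
König certificate: {X2, X4, Y1} is a vertex cover of size 3 (every listed pair touches it), so no matching can be larger.

3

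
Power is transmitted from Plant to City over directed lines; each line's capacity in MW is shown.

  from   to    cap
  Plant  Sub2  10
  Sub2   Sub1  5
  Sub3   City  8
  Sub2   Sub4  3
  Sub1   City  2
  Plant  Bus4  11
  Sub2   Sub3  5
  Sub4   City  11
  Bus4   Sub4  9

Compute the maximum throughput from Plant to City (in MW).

Augment Plant→Sub2→Sub1→City: bottleneck 2, flow now 2.
Augment Plant→Sub2→Sub3→City: bottleneck 5, flow now 7.
Augment Plant→Sub2→Sub4→City: bottleneck 3, flow now 10.
Augment Plant→Bus4→Sub4→City: bottleneck 8, flow now 18.
No augmenting path remains; maximum flow = 18.
In the residual graph, reachable from Plant: {Plant, Sub2, Bus4, Sub1, Sub4}.
Min-cut edges: Sub2→Sub3 (5), Sub1→City (2), Sub4→City (11); capacity 5 + 2 + 11 = 18.
This cut is saturated, so no flow can exceed 18.

18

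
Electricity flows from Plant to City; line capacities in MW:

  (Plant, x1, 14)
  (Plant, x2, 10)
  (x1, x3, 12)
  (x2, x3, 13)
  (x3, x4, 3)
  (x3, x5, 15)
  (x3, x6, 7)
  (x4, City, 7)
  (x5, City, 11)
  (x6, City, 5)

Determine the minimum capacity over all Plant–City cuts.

Augment Plant→x1→x3→x4→City: bottleneck 3, flow now 3.
Augment Plant→x1→x3→x5→City: bottleneck 9, flow now 12.
Augment Plant→x2→x3→x5→City: bottleneck 2, flow now 14.
Augment Plant→x2→x3→x6→City: bottleneck 5, flow now 19.
No augmenting path remains; maximum flow = 19.
By max-flow min-cut, the minimum cut capacity equals the max flow.
In the residual graph, reachable from Plant: {Plant, x1, x2, x3, x5, x6}.
Min-cut edges: x3→x4 (3), x5→City (11), x6→City (5); capacity 3 + 11 + 5 = 19.

19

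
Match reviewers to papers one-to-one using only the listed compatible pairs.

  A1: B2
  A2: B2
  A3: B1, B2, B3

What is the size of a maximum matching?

Unit-capacity flow: source→left, listed edges, right→sink; max matching = max flow.
Augmenting path A1→B2 (+1); matched 1.
Augmenting path A3→B1 (+1); matched 2.
No augmenting path remains; maximum matching = 2.
König certificate: {A3, B2} is a vertex cover of size 2 (every listed pair touches it), so no matching can be larger.

2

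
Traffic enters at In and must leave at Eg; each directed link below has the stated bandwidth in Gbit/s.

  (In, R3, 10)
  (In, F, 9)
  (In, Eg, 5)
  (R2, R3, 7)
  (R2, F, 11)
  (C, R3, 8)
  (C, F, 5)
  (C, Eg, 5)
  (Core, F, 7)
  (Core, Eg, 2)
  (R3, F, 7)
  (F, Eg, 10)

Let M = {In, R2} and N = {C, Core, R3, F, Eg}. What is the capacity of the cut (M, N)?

Edges leaving {In, R2}: In→R3 (10), In→F (9), In→Eg (5), R2→R3 (7), R2→F (11).
Cut capacity = 10 + 9 + 5 + 7 + 11 = 42.

42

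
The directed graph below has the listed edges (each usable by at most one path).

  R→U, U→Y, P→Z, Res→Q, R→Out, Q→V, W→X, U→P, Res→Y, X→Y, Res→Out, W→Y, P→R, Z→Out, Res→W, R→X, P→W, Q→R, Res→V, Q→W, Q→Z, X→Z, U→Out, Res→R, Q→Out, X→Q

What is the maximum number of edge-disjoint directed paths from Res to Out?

Assign every edge capacity 1; by Menger, the answer equals the max flow.
Path Res→Out (+1); total 1.
Path Res→Q→Out (+1); total 2.
Path Res→R→Out (+1); total 3.
Path Res→W→X→Z→Out (+1); total 4.
No residual Res→Out path; max flow = 4.
Certifying cut of size 4: {Res→Out, Res→Q, Res→R, Res→W}.

4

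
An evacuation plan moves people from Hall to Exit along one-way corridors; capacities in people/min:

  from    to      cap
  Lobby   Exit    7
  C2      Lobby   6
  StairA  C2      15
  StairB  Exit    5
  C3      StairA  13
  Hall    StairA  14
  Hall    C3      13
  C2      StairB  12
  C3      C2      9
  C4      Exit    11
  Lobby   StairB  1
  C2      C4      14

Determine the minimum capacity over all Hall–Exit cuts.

22

Augment Hall→StairA→C2→Lobby→Exit: bottleneck 6, flow now 6.
Augment Hall→StairA→C2→StairB→Exit: bottleneck 5, flow now 11.
Augment Hall→StairA→C2→C4→Exit: bottleneck 3, flow now 14.
Augment Hall→C3→C2→C4→Exit: bottleneck 8, flow now 22.
No augmenting path remains; maximum flow = 22.
By max-flow min-cut, the minimum cut capacity equals the max flow.
In the residual graph, reachable from Hall: {Hall, StairA, C3, C2, StairB, C4}.
Min-cut edges: C2→Lobby (6), StairB→Exit (5), C4→Exit (11); capacity 6 + 5 + 11 = 22.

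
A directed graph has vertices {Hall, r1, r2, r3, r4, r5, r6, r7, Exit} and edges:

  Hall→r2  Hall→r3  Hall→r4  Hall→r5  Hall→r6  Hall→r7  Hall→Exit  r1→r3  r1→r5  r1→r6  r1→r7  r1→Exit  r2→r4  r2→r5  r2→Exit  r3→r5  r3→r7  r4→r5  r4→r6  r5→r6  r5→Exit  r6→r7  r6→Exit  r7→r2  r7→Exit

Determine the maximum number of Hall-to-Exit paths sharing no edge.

Assign every edge capacity 1; by Menger, the answer equals the max flow.
Path Hall→Exit (+1); total 1.
Path Hall→r2→Exit (+1); total 2.
Path Hall→r5→Exit (+1); total 3.
Path Hall→r6→Exit (+1); total 4.
Path Hall→r7→Exit (+1); total 5.
No residual Hall→Exit path; max flow = 5.
Certifying cut of size 5: {Hall→Exit, r2→Exit, r5→Exit, r6→Exit, r7→Exit}.

5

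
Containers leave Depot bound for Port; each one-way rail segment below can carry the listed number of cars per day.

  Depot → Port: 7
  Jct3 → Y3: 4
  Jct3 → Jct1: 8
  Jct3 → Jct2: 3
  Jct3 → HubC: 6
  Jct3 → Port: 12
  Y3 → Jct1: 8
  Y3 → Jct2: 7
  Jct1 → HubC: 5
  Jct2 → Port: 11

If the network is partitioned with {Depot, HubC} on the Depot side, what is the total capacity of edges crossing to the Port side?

Edges leaving {Depot, HubC}: Depot→Port (7).
Cut capacity = 7 = 7.

7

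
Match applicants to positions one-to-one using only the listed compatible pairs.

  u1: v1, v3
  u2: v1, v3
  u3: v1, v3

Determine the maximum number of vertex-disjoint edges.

2

Unit-capacity flow: source→left, listed edges, right→sink; max matching = max flow.
Augmenting path u1→v1 (+1); matched 1.
Augmenting path u2→v3 (+1); matched 2.
No augmenting path remains; maximum matching = 2.
König certificate: {v1, v3} is a vertex cover of size 2 (every listed pair touches it), so no matching can be larger.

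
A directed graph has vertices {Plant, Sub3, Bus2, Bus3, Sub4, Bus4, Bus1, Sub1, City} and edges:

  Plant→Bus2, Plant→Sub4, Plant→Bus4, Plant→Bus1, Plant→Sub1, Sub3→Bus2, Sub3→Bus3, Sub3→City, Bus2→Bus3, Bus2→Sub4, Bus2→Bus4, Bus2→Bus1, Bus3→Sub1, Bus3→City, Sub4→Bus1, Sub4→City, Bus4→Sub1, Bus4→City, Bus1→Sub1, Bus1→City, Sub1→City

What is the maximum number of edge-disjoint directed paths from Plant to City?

5

Assign every edge capacity 1; by Menger, the answer equals the max flow.
Path Plant→Sub4→City (+1); total 1.
Path Plant→Bus4→City (+1); total 2.
Path Plant→Bus1→City (+1); total 3.
Path Plant→Sub1→City (+1); total 4.
Path Plant→Bus2→Bus3→City (+1); total 5.
No residual Plant→City path; max flow = 5.
Certifying cut of size 5: {Plant→Bus1, Plant→Bus2, Plant→Bus4, Plant→Sub1, Plant→Sub4}.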